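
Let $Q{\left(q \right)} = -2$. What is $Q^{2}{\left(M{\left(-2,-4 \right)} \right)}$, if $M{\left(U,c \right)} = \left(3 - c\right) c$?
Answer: $4$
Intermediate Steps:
$M{\left(U,c \right)} = c \left(3 - c\right)$
$Q^{2}{\left(M{\left(-2,-4 \right)} \right)} = \left(-2\right)^{2} = 4$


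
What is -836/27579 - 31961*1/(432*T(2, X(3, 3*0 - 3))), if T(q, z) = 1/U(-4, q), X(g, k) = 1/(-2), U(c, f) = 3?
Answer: -293857601/1323792 ≈ -221.98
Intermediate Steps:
X(g, k) = -½
T(q, z) = ⅓ (T(q, z) = 1/3 = ⅓)
-836/27579 - 31961*1/(432*T(2, X(3, 3*0 - 3))) = -836/27579 - 31961/(-8*(-3*(-1))/3*(-18)) = -836*1/27579 - 31961/(-24/3*(-18)) = -836/27579 - 31961/(-8*1*(-18)) = -836/27579 - 31961/((-8*(-18))) = -836/27579 - 31961/144 = -293857601/1323792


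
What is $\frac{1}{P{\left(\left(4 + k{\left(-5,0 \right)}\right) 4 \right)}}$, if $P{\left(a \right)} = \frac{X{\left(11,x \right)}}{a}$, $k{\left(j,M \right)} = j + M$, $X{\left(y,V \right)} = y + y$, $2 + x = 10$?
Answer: $- \frac{2}{11} \approx -0.18182$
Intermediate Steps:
$x = 8$ ($x = -2 + 10 = 8$)
$X{\left(y,V \right)} = 2 y$
$k{\left(j,M \right)} = M + j$
$P{\left(a \right)} = \frac{22}{a}$ ($P{\left(a \right)} = \frac{2 \cdot 11}{a} = \frac{22}{a}$)
$\frac{1}{P{\left(\left(4 + k{\left(-5,0 \right)}\right) 4 \right)}} = \frac{1}{22 \frac{1}{\left(4 + \left(0 - 5\right)\right) 4}} = \frac{1}{22 \frac{1}{\left(4 - 5\right) 4}} = \frac{1}{22 \frac{1}{\left(-1\right) 4}} = \frac{1}{22 \frac{1}{-4}} = \frac{1}{22 \left(- \frac{1}{4}\right)} = \frac{1}{- \frac{11}{2}} = - \frac{2}{11}$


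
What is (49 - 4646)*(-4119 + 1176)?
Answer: 13528971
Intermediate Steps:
(49 - 4646)*(-4119 + 1176) = -4597*(-2943) = 13528971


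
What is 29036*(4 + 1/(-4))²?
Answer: 1633275/4 ≈ 4.0832e+5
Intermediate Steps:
29036*(4 + 1/(-4))² = 29036*(4 - ¼)² = 29036*(15/4)² = 29036*(225/16) = 1633275/4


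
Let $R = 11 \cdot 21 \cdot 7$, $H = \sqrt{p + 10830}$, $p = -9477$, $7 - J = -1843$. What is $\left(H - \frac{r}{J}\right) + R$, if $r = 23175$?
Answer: $\frac{118731}{74} + \sqrt{1353} \approx 1641.3$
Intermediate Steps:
$J = 1850$ ($J = 7 - -1843 = 7 + 1843 = 1850$)
$H = \sqrt{1353}$ ($H = \sqrt{-9477 + 10830} = \sqrt{1353} \approx 36.783$)
$R = 1617$ ($R = 231 \cdot 7 = 1617$)
$\left(H - \frac{r}{J}\right) + R = \left(\sqrt{1353} - \frac{23175}{1850}\right) + 1617 = \left(\sqrt{1353} - 23175 \cdot \frac{1}{1850}\right) + 1617 = \left(\sqrt{1353} - \frac{927}{74}\right) + 1617 = \left(- \frac{927}{74} + \sqrt{1353}\right) + 1617 = \frac{118731}{74} + \sqrt{1353}$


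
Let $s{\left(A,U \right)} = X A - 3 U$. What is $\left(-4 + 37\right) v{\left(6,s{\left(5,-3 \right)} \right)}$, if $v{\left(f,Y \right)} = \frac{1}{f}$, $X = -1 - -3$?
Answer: $\frac{11}{2} \approx 5.5$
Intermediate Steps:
$X = 2$ ($X = -1 + 3 = 2$)
$s{\left(A,U \right)} = - 3 U + 2 A$ ($s{\left(A,U \right)} = 2 A - 3 U = - 3 U + 2 A$)
$\left(-4 + 37\right) v{\left(6,s{\left(5,-3 \right)} \right)} = \frac{-4 + 37}{6} = 33 \cdot \frac{1}{6} = \frac{11}{2}$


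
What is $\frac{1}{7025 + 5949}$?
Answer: $\frac{1}{12974} \approx 7.7077 \cdot 10^{-5}$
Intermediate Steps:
$\frac{1}{7025 + 5949} = \frac{1}{12974}$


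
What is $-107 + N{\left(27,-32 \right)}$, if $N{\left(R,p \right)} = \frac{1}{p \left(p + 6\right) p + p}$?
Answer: $- \frac{2852193}{26656} \approx -107.0$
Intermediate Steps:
$N{\left(R,p \right)} = \frac{1}{p + p^{2} \left(6 + p\right)}$ ($N{\left(R,p \right)} = \frac{1}{p \left(6 + p\right) p + p} = \frac{1}{p^{2} \left(6 + p\right) + p} = \frac{1}{p + p^{2} \left(6 + p\right)}$)
$-107 + N{\left(27,-32 \right)} = -107 + \frac{1}{\left(-32\right) \left(1 + \left(-32\right)^{2} + 6 \left(-32\right)\right)} = -107 - \frac{1}{32 \left(1 + 1024 - 192\right)} = -107 - \frac{1}{32 \cdot 833} = -107 - \frac{1}{26656} = - \frac{2852193}{26656}$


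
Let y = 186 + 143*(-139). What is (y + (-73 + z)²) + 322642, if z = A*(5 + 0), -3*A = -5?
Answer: 2764195/9 ≈ 3.0713e+5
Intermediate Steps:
A = 5/3 (A = -⅓*(-5) = 5/3 ≈ 1.6667)
z = 25/3 (z = 5*(5 + 0)/3 = (5/3)*5 = 25/3 ≈ 8.3333)
y = -19691 (y = 186 - 19877 = -19691)
(y + (-73 + z)²) + 322642 = (-19691 + (-73 + 25/3)²) + 322642 = (-19691 + (-194/3)²) + 322642 = (-19691 + 37636/9) + 322642 = -139583/9 + 322642 = 2764195/9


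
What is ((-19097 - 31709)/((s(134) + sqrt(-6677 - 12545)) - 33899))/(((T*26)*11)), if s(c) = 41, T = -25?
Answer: -39095217/186287300225 - 25403*I*sqrt(19222)/4098320604950 ≈ -0.00020987 - 8.5937e-7*I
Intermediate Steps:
((-19097 - 31709)/((s(134) + sqrt(-6677 - 12545)) - 33899))/(((T*26)*11)) = ((-19097 - 31709)/((41 + sqrt(-6677 - 12545)) - 33899))/((-25*26*11)) = (-50806/((41 + sqrt(-19222)) - 33899))/((-650*11)) = -50806/((41 + I*sqrt(19222)) - 33899)/(-7150) = -50806/(-33858 + I*sqrt(19222))*(-1/7150) = 25403/(3575*(-33858 + I*sqrt(19222)))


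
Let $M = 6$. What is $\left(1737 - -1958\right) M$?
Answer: $22170$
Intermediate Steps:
$\left(1737 - -1958\right) M = \left(1737 - -1958\right) 6 = \left(1737 + 1958\right) 6 = 3695 \cdot 6 = 22170$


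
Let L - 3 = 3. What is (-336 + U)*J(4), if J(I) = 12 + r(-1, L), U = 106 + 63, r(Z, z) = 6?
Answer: -3006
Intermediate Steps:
L = 6 (L = 3 + 3 = 6)
U = 169
J(I) = 18 (J(I) = 12 + 6 = 18)
(-336 + U)*J(4) = (-336 + 169)*18 = -167*18 = -3006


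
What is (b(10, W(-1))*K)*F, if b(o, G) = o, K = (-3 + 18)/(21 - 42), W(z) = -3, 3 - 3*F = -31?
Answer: -1700/21 ≈ -80.952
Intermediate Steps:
F = 34/3 (F = 1 - 1/3*(-31) = 1 + 31/3 = 34/3 ≈ 11.333)
K = -5/7 (K = 15/(-21) = 15*(-1/21) = -5/7 ≈ -0.71429)
(b(10, W(-1))*K)*F = (10*(-5/7))*(34/3) = -50/7*34/3 = -1700/21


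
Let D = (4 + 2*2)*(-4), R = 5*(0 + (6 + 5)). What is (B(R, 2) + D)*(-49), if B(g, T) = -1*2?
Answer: 1666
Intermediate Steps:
R = 55 (R = 5*(0 + 11) = 5*11 = 55)
D = -32 (D = (4 + 4)*(-4) = 8*(-4) = -32)
B(g, T) = -2
(B(R, 2) + D)*(-49) = (-2 - 32)*(-49) = -34*(-49) = 1666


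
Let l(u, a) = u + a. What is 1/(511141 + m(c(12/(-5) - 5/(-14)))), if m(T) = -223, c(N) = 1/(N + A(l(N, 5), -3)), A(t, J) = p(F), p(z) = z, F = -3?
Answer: 1/510918 ≈ 1.9573e-6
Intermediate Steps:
l(u, a) = a + u
A(t, J) = -3
c(N) = 1/(-3 + N) (c(N) = 1/(N - 3) = 1/(-3 + N))
1/(511141 + m(c(12/(-5) - 5/(-14)))) = 1/(511141 - 223) = 1/510918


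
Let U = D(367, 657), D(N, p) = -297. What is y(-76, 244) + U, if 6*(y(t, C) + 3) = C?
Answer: -778/3 ≈ -259.33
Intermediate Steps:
y(t, C) = -3 + C/6
U = -297
y(-76, 244) + U = (-3 + (⅙)*244) - 297 = (-3 + 122/3) - 297 = 113/3 - 297 = -778/3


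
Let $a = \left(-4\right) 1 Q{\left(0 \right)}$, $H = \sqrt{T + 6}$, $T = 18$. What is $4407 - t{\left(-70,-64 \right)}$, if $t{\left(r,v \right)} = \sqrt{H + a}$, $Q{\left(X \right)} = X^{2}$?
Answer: $4407 - \sqrt[4]{24} \approx 4404.8$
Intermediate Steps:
$H = 2 \sqrt{6}$ ($H = \sqrt{18 + 6} = \sqrt{24} = 2 \sqrt{6} \approx 4.899$)
$a = 0$ ($a = \left(-4\right) 1 \cdot 0^{2} = \left(-4\right) 0 = 0$)
$t{\left(r,v \right)} = 2^{\frac{3}{4}} \sqrt[4]{3}$ ($t{\left(r,v \right)} = \sqrt{2 \sqrt{6} + 0} = \sqrt{2 \sqrt{6}} = 2^{\frac{3}{4}} \sqrt[4]{3}$)
$4407 - t{\left(-70,-64 \right)} = 4407 - \sqrt[4]{24}$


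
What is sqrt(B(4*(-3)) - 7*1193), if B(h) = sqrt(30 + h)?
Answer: sqrt(-8351 + 3*sqrt(2)) ≈ 91.361*I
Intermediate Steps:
sqrt(B(4*(-3)) - 7*1193) = sqrt(sqrt(30 + 4*(-3)) - 7*1193) = sqrt(sqrt(30 - 12) - 8351) = sqrt(sqrt(18) - 8351) = sqrt(3*sqrt(2) - 8351) = sqrt(-8351 + 3*sqrt(2))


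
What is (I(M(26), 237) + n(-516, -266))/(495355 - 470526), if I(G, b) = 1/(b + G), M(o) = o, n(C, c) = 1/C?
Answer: 253/3369493932 ≈ 7.5085e-8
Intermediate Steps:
I(G, b) = 1/(G + b)
(I(M(26), 237) + n(-516, -266))/(495355 - 470526) = (1/(26 + 237) + 1/(-516))/(495355 - 470526) = (1/263 - 1/516)/24829 = (1/263 - 1/516)*(1/24829) = (253/135708)*(1/24829) = 253/3369493932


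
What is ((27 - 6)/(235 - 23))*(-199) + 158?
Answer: 29317/212 ≈ 138.29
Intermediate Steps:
((27 - 6)/(235 - 23))*(-199) + 158 = (21/212)*(-199) + 158 = -4179/212 + 158 = 29317/212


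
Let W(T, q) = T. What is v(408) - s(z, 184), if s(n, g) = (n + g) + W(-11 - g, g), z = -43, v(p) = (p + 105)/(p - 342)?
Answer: 1359/22 ≈ 61.773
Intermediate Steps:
v(p) = (105 + p)/(-342 + p)
s(n, g) = -11 + n (s(n, g) = (n + g) + (-11 - g) = (g + n) + (-11 - g) = -11 + n)
v(408) - s(z, 184) = (105 + 408)/(-342 + 408) - (-11 - 43) = 513/66 - 1*(-54) = (1/66)*513 + 54 = 171/22 + 54 = 1359/22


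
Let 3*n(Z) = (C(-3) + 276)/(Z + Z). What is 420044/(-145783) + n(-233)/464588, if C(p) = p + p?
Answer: -45469351196411/15780864550132 ≈ -2.8813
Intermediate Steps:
C(p) = 2*p
n(Z) = 45/Z (n(Z) = ((2*(-3) + 276)/(Z + Z))/3 = ((-6 + 276)/((2*Z)))/3 = (270*(1/(2*Z)))/3 = (135/Z)/3 = 45/Z)
420044/(-145783) + n(-233)/464588 = 420044/(-145783) + (45/(-233))/464588 = 420044*(-1/145783) + (45*(-1/233))*(1/464588) = -420044/145783 - 45/233*1/464588 = -420044/145783 - 45/108249004 = -45469351196411/15780864550132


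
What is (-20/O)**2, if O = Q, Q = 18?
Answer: 100/81 ≈ 1.2346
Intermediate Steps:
O = 18
(-20/O)**2 = (-20/18)**2 = (-20*1/18)**2 = (-10/9)**2 = 100/81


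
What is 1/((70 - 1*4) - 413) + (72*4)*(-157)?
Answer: -15689953/347 ≈ -45216.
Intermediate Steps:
1/((70 - 1*4) - 413) + (72*4)*(-157) = 1/((70 - 4) - 413) + 288*(-157) = 1/(66 - 413) - 45216 = 1/(-347) - 45216 = -1/347 - 45216 = -15689953/347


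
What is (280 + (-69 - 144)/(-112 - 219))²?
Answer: 8629109449/109561 ≈ 78761.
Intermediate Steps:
(280 + (-69 - 144)/(-112 - 219))² = (280 - 213/(-331))² = (280 - 213*(-1/331))² = (280 + 213/331)² = (92893/331)² = 8629109449/109561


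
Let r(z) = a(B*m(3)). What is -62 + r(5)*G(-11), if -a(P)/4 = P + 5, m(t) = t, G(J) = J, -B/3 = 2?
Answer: -634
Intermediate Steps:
B = -6 (B = -3*2 = -6)
a(P) = -20 - 4*P (a(P) = -4*(P + 5) = -4*(5 + P) = -20 - 4*P)
r(z) = 52 (r(z) = -20 - (-24)*3 = -20 - 4*(-18) = -20 + 72 = 52)
-62 + r(5)*G(-11) = -62 + 52*(-11) = -62 - 572 = -634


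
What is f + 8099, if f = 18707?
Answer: 26806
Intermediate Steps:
f + 8099 = 18707 + 8099 = 26806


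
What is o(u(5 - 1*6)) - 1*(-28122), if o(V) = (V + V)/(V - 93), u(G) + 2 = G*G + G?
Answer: 2671594/95 ≈ 28122.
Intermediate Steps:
u(G) = -2 + G + G² (u(G) = -2 + (G*G + G) = -2 + (G² + G) = -2 + (G + G²) = -2 + G + G²)
o(V) = 2*V/(-93 + V) (o(V) = (2*V)/(-93 + V) = 2*V/(-93 + V))
o(u(5 - 1*6)) - 1*(-28122) = 2*(-2 + (5 - 1*6) + (5 - 1*6)²)/(-93 + (-2 + (5 - 1*6) + (5 - 1*6)²)) - 1*(-28122) = 2*(-2 + (5 - 6) + (5 - 6)²)/(-93 + (-2 + (5 - 6) + (5 - 6)²)) + 28122 = 2*(-2 - 1 + (-1)²)/(-93 + (-2 - 1 + (-1)²)) + 28122 = 2*(-2 - 1 + 1)/(-93 + (-2 - 1 + 1)) + 28122 = 2*(-2)/(-93 - 2) + 28122 = 2*(-2)/(-95) + 28122 = 2*(-2)*(-1/95) + 28122 = 4/95 + 28122 = 2671594/95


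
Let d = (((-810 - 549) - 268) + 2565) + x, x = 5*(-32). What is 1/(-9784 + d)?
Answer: -1/9006 ≈ -0.00011104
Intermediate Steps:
x = -160
d = 778 (d = (((-810 - 549) - 268) + 2565) - 160 = ((-1359 - 268) + 2565) - 160 = (-1627 + 2565) - 160 = 938 - 160 = 778)
1/(-9784 + d) = 1/(-9784 + 778) = 1/(-9006) = -1/9006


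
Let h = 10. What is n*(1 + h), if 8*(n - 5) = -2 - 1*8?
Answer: 165/4 ≈ 41.250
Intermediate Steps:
n = 15/4 (n = 5 + (-2 - 1*8)/8 = 5 + (-2 - 8)/8 = 5 + (⅛)*(-10) = 5 - 5/4 = 15/4 ≈ 3.7500)
n*(1 + h) = 15*(1 + 10)/4 = (15/4)*11 = 165/4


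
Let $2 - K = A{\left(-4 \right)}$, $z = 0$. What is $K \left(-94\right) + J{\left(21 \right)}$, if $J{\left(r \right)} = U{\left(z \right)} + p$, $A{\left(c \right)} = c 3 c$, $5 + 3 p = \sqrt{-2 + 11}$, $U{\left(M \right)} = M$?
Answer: $\frac{12970}{3} \approx 4323.3$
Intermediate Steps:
$p = - \frac{2}{3}$ ($p = - \frac{5}{3} + \frac{\sqrt{-2 + 11}}{3} = - \frac{5}{3} + \frac{\sqrt{9}}{3} = - \frac{5}{3} + \frac{1}{3} \cdot 3 = - \frac{5}{3} + 1 = - \frac{2}{3} \approx -0.66667$)
$A{\left(c \right)} = 3 c^{2}$ ($A{\left(c \right)} = 3 c c = 3 c^{2}$)
$J{\left(r \right)} = - \frac{2}{3}$ ($J{\left(r \right)} = 0 - \frac{2}{3} = - \frac{2}{3}$)
$K = -46$ ($K = 2 - 3 \left(-4\right)^{2} = 2 - 3 \cdot 16 = 2 - 48 = -46$)
$K \left(-94\right) + J{\left(21 \right)} = \left(-46\right) \left(-94\right) - \frac{2}{3} = 4324 - \frac{2}{3} = \frac{12970}{3}$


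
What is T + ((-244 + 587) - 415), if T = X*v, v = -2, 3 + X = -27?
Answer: -12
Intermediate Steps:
X = -30 (X = -3 - 27 = -30)
T = 60 (T = -30*(-2) = 60)
T + ((-244 + 587) - 415) = 60 + ((-244 + 587) - 415) = 60 + (343 - 415) = 60 - 72 = -12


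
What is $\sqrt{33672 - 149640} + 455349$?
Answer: $455349 + 16 i \sqrt{453} \approx 4.5535 \cdot 10^{5} + 340.54 i$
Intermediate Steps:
$\sqrt{33672 - 149640} + 455349 = \sqrt{-115968} + 455349 = 16 i \sqrt{453} + 455349 = 455349 + 16 i \sqrt{453}$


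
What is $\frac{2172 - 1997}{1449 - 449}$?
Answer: $\frac{7}{40} \approx 0.175$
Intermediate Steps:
$\frac{2172 - 1997}{1449 - 449} = \frac{175}{1000} = 175 \cdot \frac{1}{1000} = \frac{7}{40}$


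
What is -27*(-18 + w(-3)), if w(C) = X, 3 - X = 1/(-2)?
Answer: 783/2 ≈ 391.50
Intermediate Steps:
X = 7/2 (X = 3 - 1/(-2) = 3 - 1*(-½) = 3 + ½ = 7/2 ≈ 3.5000)
w(C) = 7/2
-27*(-18 + w(-3)) = -27*(-18 + 7/2) = -27*(-29/2) = 783/2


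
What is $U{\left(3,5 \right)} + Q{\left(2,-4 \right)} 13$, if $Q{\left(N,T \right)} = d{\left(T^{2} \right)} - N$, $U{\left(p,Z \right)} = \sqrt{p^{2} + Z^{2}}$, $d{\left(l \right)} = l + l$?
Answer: $390 + \sqrt{34} \approx 395.83$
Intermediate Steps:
$d{\left(l \right)} = 2 l$
$U{\left(p,Z \right)} = \sqrt{Z^{2} + p^{2}}$
$Q{\left(N,T \right)} = - N + 2 T^{2}$ ($Q{\left(N,T \right)} = 2 T^{2} - N = - N + 2 T^{2}$)
$U{\left(3,5 \right)} + Q{\left(2,-4 \right)} 13 = \sqrt{5^{2} + 3^{2}} + \left(\left(-1\right) 2 + 2 \left(-4\right)^{2}\right) 13 = \sqrt{25 + 9} + \left(-2 + 2 \cdot 16\right) 13 = \sqrt{34} + \left(-2 + 32\right) 13 = \sqrt{34} + 30 \cdot 13 = \sqrt{34} + 390 = 390 + \sqrt{34}$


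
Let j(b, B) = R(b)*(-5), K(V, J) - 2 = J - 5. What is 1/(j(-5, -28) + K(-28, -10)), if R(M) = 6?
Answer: -1/43 ≈ -0.023256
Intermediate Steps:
K(V, J) = -3 + J (K(V, J) = 2 + (J - 5) = 2 + (-5 + J) = -3 + J)
j(b, B) = -30 (j(b, B) = 6*(-5) = -30)
1/(j(-5, -28) + K(-28, -10)) = 1/(-30 + (-3 - 10)) = 1/(-30 - 13) = 1/(-43) = -1/43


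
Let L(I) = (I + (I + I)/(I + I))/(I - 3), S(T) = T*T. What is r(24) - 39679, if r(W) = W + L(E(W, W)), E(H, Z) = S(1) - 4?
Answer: -118964/3 ≈ -39655.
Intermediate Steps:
S(T) = T**2
E(H, Z) = -3 (E(H, Z) = 1**2 - 4 = 1 - 4 = -3)
L(I) = (1 + I)/(-3 + I) (L(I) = (I + (2*I)/((2*I)))/(-3 + I) = (I + (2*I)*(1/(2*I)))/(-3 + I) = (I + 1)/(-3 + I) = (1 + I)/(-3 + I))
r(W) = 1/3 + W (r(W) = W + (1 - 3)/(-3 - 3) = W - 2/(-6) = W - 1/6*(-2) = W + 1/3 = 1/3 + W)
r(24) - 39679 = (1/3 + 24) - 39679 = 73/3 - 39679 = -118964/3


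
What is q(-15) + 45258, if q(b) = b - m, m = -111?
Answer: 45354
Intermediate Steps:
q(b) = 111 + b (q(b) = b - 1*(-111) = b + 111 = 111 + b)
q(-15) + 45258 = (111 - 15) + 45258 = 96 + 45258 = 45354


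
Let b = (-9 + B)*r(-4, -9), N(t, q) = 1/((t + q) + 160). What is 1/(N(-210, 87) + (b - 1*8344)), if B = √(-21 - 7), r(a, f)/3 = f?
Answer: -308062/2496378159 + 1369*I*√7/1664252106 ≈ -0.0001234 + 2.1764e-6*I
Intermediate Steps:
r(a, f) = 3*f
N(t, q) = 1/(160 + q + t) (N(t, q) = 1/((q + t) + 160) = 1/(160 + q + t))
B = 2*I*√7 (B = √(-28) = 2*I*√7 ≈ 5.2915*I)
b = 243 - 54*I*√7 (b = (-9 + 2*I*√7)*(3*(-9)) = (-9 + 2*I*√7)*(-27) = 243 - 54*I*√7 ≈ 243.0 - 142.87*I)
1/(N(-210, 87) + (b - 1*8344)) = 1/(1/(160 + 87 - 210) + ((243 - 54*I*√7) - 1*8344)) = 1/(1/37 + ((243 - 54*I*√7) - 8344)) = 1/(1/37 + (-8101 - 54*I*√7)) = 1/(-299736/37 - 54*I*√7)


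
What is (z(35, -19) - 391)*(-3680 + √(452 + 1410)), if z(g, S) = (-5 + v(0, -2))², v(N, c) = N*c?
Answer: 1346880 - 2562*√38 ≈ 1.3311e+6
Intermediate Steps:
z(g, S) = 25 (z(g, S) = (-5 + 0*(-2))² = (-5 + 0)² = (-5)² = 25)
(z(35, -19) - 391)*(-3680 + √(452 + 1410)) = (25 - 391)*(-3680 + √(452 + 1410)) = -366*(-3680 + √1862) = -366*(-3680 + 7*√38) = 1346880 - 2562*√38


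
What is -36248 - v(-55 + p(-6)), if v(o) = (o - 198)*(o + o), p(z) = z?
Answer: -67846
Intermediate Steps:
v(o) = 2*o*(-198 + o) (v(o) = (-198 + o)*(2*o) = 2*o*(-198 + o))
-36248 - v(-55 + p(-6)) = -36248 - 2*(-55 - 6)*(-198 + (-55 - 6)) = -36248 - 2*(-61)*(-198 - 61) = -36248 - 2*(-61)*(-259) = -36248 - 1*31598 = -36248 - 31598 = -67846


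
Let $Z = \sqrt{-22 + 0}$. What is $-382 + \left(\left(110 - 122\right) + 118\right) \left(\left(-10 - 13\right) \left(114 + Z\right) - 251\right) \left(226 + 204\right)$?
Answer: $-130951722 - 1048340 i \sqrt{22} \approx -1.3095 \cdot 10^{8} - 4.9172 \cdot 10^{6} i$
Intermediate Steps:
$Z = i \sqrt{22}$ ($Z = \sqrt{-22} = i \sqrt{22} \approx 4.6904 i$)
$-382 + \left(\left(110 - 122\right) + 118\right) \left(\left(-10 - 13\right) \left(114 + Z\right) - 251\right) \left(226 + 204\right) = -382 + \left(\left(110 - 122\right) + 118\right) \left(\left(-10 - 13\right) \left(114 + i \sqrt{22}\right) - 251\right) \left(226 + 204\right) = -382 + \left(-12 + 118\right) \left(- 23 \left(114 + i \sqrt{22}\right) - 251\right) 430 = -382 + 106 \left(\left(-2622 - 23 i \sqrt{22}\right) - 251\right) 430 = -382 + 106 \left(-2873 - 23 i \sqrt{22}\right) 430 = -382 + 106 \left(-1235390 - 9890 i \sqrt{22}\right) = -382 - \left(130951340 + 1048340 i \sqrt{22}\right) = -130951722 - 1048340 i \sqrt{22}$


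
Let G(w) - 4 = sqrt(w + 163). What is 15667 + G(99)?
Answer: 15671 + sqrt(262) ≈ 15687.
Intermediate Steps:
G(w) = 4 + sqrt(163 + w) (G(w) = 4 + sqrt(w + 163) = 4 + sqrt(163 + w))
15667 + G(99) = 15667 + (4 + sqrt(163 + 99)) = 15667 + (4 + sqrt(262)) = 15671 + sqrt(262)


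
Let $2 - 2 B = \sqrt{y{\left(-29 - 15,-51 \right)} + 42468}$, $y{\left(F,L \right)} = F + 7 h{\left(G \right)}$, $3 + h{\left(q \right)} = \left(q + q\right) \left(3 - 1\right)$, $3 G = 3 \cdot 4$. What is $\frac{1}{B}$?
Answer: $- \frac{4}{42511} - \frac{2 \sqrt{42515}}{42511} \approx -0.0097947$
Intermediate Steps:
$G = 4$ ($G = \frac{3 \cdot 4}{3} = \frac{1}{3} \cdot 12 = 4$)
$h{\left(q \right)} = -3 + 4 q$ ($h{\left(q \right)} = -3 + \left(q + q\right) \left(3 - 1\right) = -3 + 2 q 2 = -3 + 4 q$)
$y{\left(F,L \right)} = 91 + F$ ($y{\left(F,L \right)} = F + 7 \left(-3 + 4 \cdot 4\right) = F + 7 \left(-3 + 16\right) = F + 7 \cdot 13 = F + 91 = 91 + F$)
$B = 1 - \frac{\sqrt{42515}}{2}$ ($B = 1 - \frac{\sqrt{\left(91 - 44\right) + 42468}}{2} = 1 - \frac{\sqrt{47 + 42468}}{2} = 1 - \frac{\sqrt{42515}}{2} \approx -102.1$)
$\frac{1}{B} = \frac{1}{1 - \frac{\sqrt{42515}}{2}}$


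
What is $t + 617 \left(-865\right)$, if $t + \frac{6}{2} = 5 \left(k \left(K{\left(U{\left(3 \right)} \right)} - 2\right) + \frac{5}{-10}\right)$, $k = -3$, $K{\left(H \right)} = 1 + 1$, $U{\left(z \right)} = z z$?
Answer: $- \frac{1067421}{2} \approx -5.3371 \cdot 10^{5}$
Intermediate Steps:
$U{\left(z \right)} = z^{2}$
$K{\left(H \right)} = 2$
$t = - \frac{11}{2}$ ($t = -3 + 5 \left(- 3 \left(2 - 2\right) + \frac{5}{-10}\right) = -3 + 5 \left(\left(-3\right) 0 + 5 \left(- \frac{1}{10}\right)\right) = -3 + 5 \left(0 - \frac{1}{2}\right) = -3 + 5 \left(- \frac{1}{2}\right) = -3 - \frac{5}{2} = - \frac{11}{2} \approx -5.5$)
$t + 617 \left(-865\right) = - \frac{11}{2} + 617 \left(-865\right) = - \frac{11}{2} - 533705 = - \frac{1067421}{2}$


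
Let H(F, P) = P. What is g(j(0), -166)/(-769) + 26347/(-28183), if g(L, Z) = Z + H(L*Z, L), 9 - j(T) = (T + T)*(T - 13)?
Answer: -15836112/21672727 ≈ -0.73069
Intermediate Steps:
j(T) = 9 - 2*T*(-13 + T) (j(T) = 9 - (T + T)*(T - 13) = 9 - 2*T*(-13 + T))
g(L, Z) = L + Z (g(L, Z) = Z + L = L + Z)
g(j(0), -166)/(-769) + 26347/(-28183) = ((9 - 2*0² + 26*0) - 166)/(-769) + 26347/(-28183) = ((9 - 2*0 + 0) - 166)*(-1/769) + 26347*(-1/28183) = ((9 + 0 + 0) - 166)*(-1/769) - 26347/28183 = (9 - 166)*(-1/769) - 26347/28183 = -157*(-1/769) - 26347/28183 = 157/769 - 26347/28183 = -15836112/21672727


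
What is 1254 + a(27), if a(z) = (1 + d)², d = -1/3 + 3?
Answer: 11407/9 ≈ 1267.4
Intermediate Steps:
d = 8/3 (d = -1*⅓ + 3 = -⅓ + 3 = 8/3 ≈ 2.6667)
a(z) = 121/9 (a(z) = (1 + 8/3)² = (11/3)² = 121/9)
1254 + a(27) = 1254 + 121/9 = 11407/9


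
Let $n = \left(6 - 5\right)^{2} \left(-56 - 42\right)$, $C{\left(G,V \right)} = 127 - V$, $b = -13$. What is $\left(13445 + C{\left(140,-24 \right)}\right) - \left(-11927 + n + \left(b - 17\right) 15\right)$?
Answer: $26071$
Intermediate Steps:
$n = -98$ ($n = 1^{2} \left(-98\right) = 1 \left(-98\right) = -98$)
$\left(13445 + C{\left(140,-24 \right)}\right) - \left(-11927 + n + \left(b - 17\right) 15\right) = \left(13445 + \left(127 - -24\right)\right) + \left(\left(11927 - \left(-13 - 17\right) 15\right) - -98\right) = \left(13445 + \left(127 + 24\right)\right) + \left(\left(11927 - \left(-30\right) 15\right) + 98\right) = \left(13445 + 151\right) + \left(\left(11927 - -450\right) + 98\right) = 13596 + \left(\left(11927 + 450\right) + 98\right) = 13596 + \left(12377 + 98\right) = 13596 + 12475 = 26071$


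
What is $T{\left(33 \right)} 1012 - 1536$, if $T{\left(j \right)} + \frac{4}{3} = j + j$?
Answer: $\frac{191720}{3} \approx 63907.0$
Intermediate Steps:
$T{\left(j \right)} = - \frac{4}{3} + 2 j$ ($T{\left(j \right)} = - \frac{4}{3} + \left(j + j\right) = - \frac{4}{3} + 2 j$)
$T{\left(33 \right)} 1012 - 1536 = \left(- \frac{4}{3} + 2 \cdot 33\right) 1012 - 1536 = \left(- \frac{4}{3} + 66\right) 1012 - 1536 = \frac{194}{3} \cdot 1012 - 1536 = \frac{196328}{3} - 1536 = \frac{191720}{3}$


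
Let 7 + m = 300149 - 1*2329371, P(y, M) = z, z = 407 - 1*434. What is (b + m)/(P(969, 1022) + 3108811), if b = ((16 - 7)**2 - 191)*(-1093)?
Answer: -1908999/3108784 ≈ -0.61407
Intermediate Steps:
z = -27 (z = 407 - 434 = -27)
P(y, M) = -27
m = -2029229 (m = -7 + (300149 - 1*2329371) = -7 + (300149 - 2329371) = -7 - 2029222 = -2029229)
b = 120230 (b = (9**2 - 191)*(-1093) = (81 - 191)*(-1093) = -110*(-1093) = 120230)
(b + m)/(P(969, 1022) + 3108811) = (120230 - 2029229)/(-27 + 3108811) = -1908999/3108784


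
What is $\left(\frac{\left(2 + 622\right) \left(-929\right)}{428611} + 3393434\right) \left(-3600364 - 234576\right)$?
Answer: $- \frac{5577776651679501320}{428611} \approx -1.3014 \cdot 10^{13}$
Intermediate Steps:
$\left(\frac{\left(2 + 622\right) \left(-929\right)}{428611} + 3393434\right) \left(-3600364 - 234576\right) = \left(624 \left(-929\right) \frac{1}{428611} + 3393434\right) \left(-3834940\right) = \left(\left(-579696\right) \frac{1}{428611} + 3393434\right) \left(-3834940\right) = \left(- \frac{579696}{428611} + 3393434\right) \left(-3834940\right) = \frac{1454462560478}{428611} \left(-3834940\right) = - \frac{5577776651679501320}{428611}$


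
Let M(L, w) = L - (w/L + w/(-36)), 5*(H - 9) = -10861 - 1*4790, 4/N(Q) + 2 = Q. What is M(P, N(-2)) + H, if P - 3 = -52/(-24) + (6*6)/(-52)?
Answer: -2545145327/816660 ≈ -3116.5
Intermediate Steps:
N(Q) = 4/(-2 + Q)
P = 349/78 (P = 3 + (-52/(-24) + (6*6)/(-52)) = 3 + (-52*(-1/24) + 36*(-1/52)) = 3 + (13/6 - 9/13) = 3 + 115/78 = 349/78 ≈ 4.4744)
H = -15606/5 (H = 9 + (-10861 - 1*4790)/5 = 9 + (-10861 - 4790)/5 = 9 + (⅕)*(-15651) = 9 - 15651/5 = -15606/5 ≈ -3121.2)
M(L, w) = L + w/36 - w/L (M(L, w) = L - (w/L + w*(-1/36)) = L - (w/L - w/36) = L - (-w/36 + w/L) = L + (w/36 - w/L) = L + w/36 - w/L)
M(P, N(-2)) + H = (349/78 + (4/(-2 - 2))/36 - 4/(-2 - 2)/349/78) - 15606/5 = (349/78 + (4/(-4))/36 - 1*4/(-4)*78/349) - 15606/5 = (349/78 + (4*(-¼))/36 - 1*4*(-¼)*78/349) - 15606/5 = (349/78 + (1/36)*(-1) - 1*(-1)*78/349) - 15606/5 = (349/78 - 1/36 + 78/349) - 15606/5 = 762773/163332 - 15606/5 = -2545145327/816660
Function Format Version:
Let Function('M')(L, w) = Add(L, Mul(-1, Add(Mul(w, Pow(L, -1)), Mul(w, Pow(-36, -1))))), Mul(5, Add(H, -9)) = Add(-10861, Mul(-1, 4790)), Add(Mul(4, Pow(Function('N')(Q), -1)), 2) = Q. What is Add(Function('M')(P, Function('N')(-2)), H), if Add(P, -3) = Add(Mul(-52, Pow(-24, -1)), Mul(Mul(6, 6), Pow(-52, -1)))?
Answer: Rational(-2545145327, 816660) ≈ -3116.5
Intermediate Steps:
Function('N')(Q) = Mul(4, Pow(Add(-2, Q), -1))
P = Rational(349, 78) (P = Add(3, Add(Mul(-52, Pow(-24, -1)), Mul(Mul(6, 6), Pow(-52, -1)))) = Add(3, Add(Mul(-52, Rational(-1, 24)), Mul(36, Rational(-1, 52)))) = Add(3, Add(Rational(13, 6), Rational(-9, 13))) = Add(3, Rational(115, 78)) = Rational(349, 78) ≈ 4.4744)
H = Rational(-15606, 5) (H = Add(9, Mul(Rational(1, 5), Add(-10861, Mul(-1, 4790)))) = Add(9, Mul(Rational(1, 5), Add(-10861, -4790))) = Add(9, Mul(Rational(1, 5), -15651)) = Add(9, Rational(-15651, 5)) = Rational(-15606, 5) ≈ -3121.2)
Function('M')(L, w) = Add(L, Mul(Rational(1, 36), w), Mul(-1, w, Pow(L, -1))) (Function('M')(L, w) = Add(L, Mul(-1, Add(Mul(w, Pow(L, -1)), Mul(w, Rational(-1, 36))))) = Add(L, Mul(-1, Add(Mul(w, Pow(L, -1)), Mul(Rational(-1, 36), w)))) = Add(L, Mul(-1, Add(Mul(Rational(-1, 36), w), Mul(w, Pow(L, -1))))) = Add(L, Add(Mul(Rational(1, 36), w), Mul(-1, w, Pow(L, -1)))) = Add(L, Mul(Rational(1, 36), w), Mul(-1, w, Pow(L, -1))))
Add(Function('M')(P, Function('N')(-2)), H) = Add(Add(Rational(349, 78), Mul(Rational(1, 36), Mul(4, Pow(Add(-2, -2), -1))), Mul(-1, Mul(4, Pow(Add(-2, -2), -1)), Pow(Rational(349, 78), -1))), Rational(-15606, 5)) = Add(Add(Rational(349, 78), Mul(Rational(1, 36), Mul(4, Pow(-4, -1))), Mul(-1, Mul(4, Pow(-4, -1)), Rational(78, 349))), Rational(-15606, 5)) = Add(Add(Rational(349, 78), Mul(Rational(1, 36), Mul(4, Rational(-1, 4))), Mul(-1, Mul(4, Rational(-1, 4)), Rational(78, 349))), Rational(-15606, 5)) = Add(Add(Rational(349, 78), Mul(Rational(1, 36), -1), Mul(-1, -1, Rational(78, 349))), Rational(-15606, 5)) = Add(Add(Rational(349, 78), Rational(-1, 36), Rational(78, 349)), Rational(-15606, 5)) = Add(Rational(762773, 163332), Rational(-15606, 5)) = Rational(-2545145327, 816660)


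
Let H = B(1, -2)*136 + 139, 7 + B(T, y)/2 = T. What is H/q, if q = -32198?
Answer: 1493/32198 ≈ 0.046369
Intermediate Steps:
B(T, y) = -14 + 2*T
H = -1493 (H = (-14 + 2*1)*136 + 139 = (-14 + 2)*136 + 139 = -12*136 + 139 = -1632 + 139 = -1493)
H/q = -1493/(-32198) = -1493*(-1/32198) = 1493/32198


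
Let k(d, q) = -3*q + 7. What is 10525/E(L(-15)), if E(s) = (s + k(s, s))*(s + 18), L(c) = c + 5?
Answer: 10525/216 ≈ 48.727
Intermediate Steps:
L(c) = 5 + c
k(d, q) = 7 - 3*q
E(s) = (7 - 2*s)*(18 + s) (E(s) = (s + (7 - 3*s))*(s + 18) = (7 - 2*s)*(18 + s))
10525/E(L(-15)) = 10525/(126 - 29*(5 - 15) - 2*(5 - 15)**2) = 10525/(126 - 29*(-10) - 2*(-10)**2) = 10525/(126 + 290 - 2*100) = 10525/(126 + 290 - 200) = 10525/216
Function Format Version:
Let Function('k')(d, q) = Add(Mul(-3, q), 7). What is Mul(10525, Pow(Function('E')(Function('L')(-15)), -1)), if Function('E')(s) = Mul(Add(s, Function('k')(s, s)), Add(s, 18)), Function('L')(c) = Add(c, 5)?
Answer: Rational(10525, 216) ≈ 48.727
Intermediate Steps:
Function('L')(c) = Add(5, c)
Function('k')(d, q) = Add(7, Mul(-3, q))
Function('E')(s) = Mul(Add(7, Mul(-2, s)), Add(18, s)) (Function('E')(s) = Mul(Add(s, Add(7, Mul(-3, s))), Add(s, 18)) = Mul(Add(7, Mul(-2, s)), Add(18, s)))
Mul(10525, Pow(Function('E')(Function('L')(-15)), -1)) = Mul(10525, Pow(Add(126, Mul(-29, Add(5, -15)), Mul(-2, Pow(Add(5, -15), 2))), -1)) = Mul(10525, Pow(Add(126, Mul(-29, -10), Mul(-2, Pow(-10, 2))), -1)) = Mul(10525, Pow(Add(126, 290, Mul(-2, 100)), -1)) = Mul(10525, Pow(Add(126, 290, -200), -1)) = Mul(10525, Pow(216, -1)) = Mul(10525, Rational(1, 216)) = Rational(10525, 216)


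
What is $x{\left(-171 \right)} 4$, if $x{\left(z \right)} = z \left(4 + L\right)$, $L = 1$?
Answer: $-3420$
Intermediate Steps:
$x{\left(z \right)} = 5 z$ ($x{\left(z \right)} = z \left(4 + 1\right) = z 5 = 5 z$)
$x{\left(-171 \right)} 4 = 5 \left(-171\right) 4 = \left(-855\right) 4 = -3420$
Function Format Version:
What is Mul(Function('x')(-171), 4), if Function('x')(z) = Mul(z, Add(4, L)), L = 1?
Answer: -3420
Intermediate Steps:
Function('x')(z) = Mul(5, z) (Function('x')(z) = Mul(z, Add(4, 1)) = Mul(z, 5) = Mul(5, z))
Mul(Function('x')(-171), 4) = Mul(Mul(5, -171), 4) = Mul(-855, 4) = -3420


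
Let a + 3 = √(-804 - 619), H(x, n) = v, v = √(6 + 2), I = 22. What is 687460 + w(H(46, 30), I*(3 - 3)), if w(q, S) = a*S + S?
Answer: 687460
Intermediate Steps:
v = 2*√2 (v = √8 = 2*√2 ≈ 2.8284)
H(x, n) = 2*√2
a = -3 + I*√1423 (a = -3 + √(-804 - 619) = -3 + √(-1423) = -3 + I*√1423 ≈ -3.0 + 37.723*I)
w(q, S) = S + S*(-3 + I*√1423) (w(q, S) = (-3 + I*√1423)*S + S = S*(-3 + I*√1423) + S = S + S*(-3 + I*√1423))
687460 + w(H(46, 30), I*(3 - 3)) = 687460 + (22*(3 - 3))*(-2 + I*√1423) = 687460 + (22*0)*(-2 + I*√1423) = 687460 + 0*(-2 + I*√1423) = 687460 + 0 = 687460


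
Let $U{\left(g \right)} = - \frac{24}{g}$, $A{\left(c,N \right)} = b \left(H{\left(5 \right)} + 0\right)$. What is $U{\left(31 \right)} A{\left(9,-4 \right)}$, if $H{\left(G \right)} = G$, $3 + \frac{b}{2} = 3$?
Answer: $0$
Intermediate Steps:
$b = 0$ ($b = -6 + 2 \cdot 3 = -6 + 6 = 0$)
$A{\left(c,N \right)} = 0$ ($A{\left(c,N \right)} = 0 \left(5 + 0\right) = 0 \cdot 5 = 0$)
$U{\left(31 \right)} A{\left(9,-4 \right)} = - \frac{24}{31} \cdot 0 = \left(-24\right) \frac{1}{31} \cdot 0 = \left(- \frac{24}{31}\right) 0 = 0$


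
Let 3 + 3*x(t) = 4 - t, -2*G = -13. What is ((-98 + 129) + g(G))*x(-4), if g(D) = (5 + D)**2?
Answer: 3265/12 ≈ 272.08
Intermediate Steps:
G = 13/2 (G = -1/2*(-13) = 13/2 ≈ 6.5000)
x(t) = 1/3 - t/3 (x(t) = -1 + (4 - t)/3 = -1 + (4/3 - t/3) = 1/3 - t/3)
((-98 + 129) + g(G))*x(-4) = ((-98 + 129) + (5 + 13/2)**2)*(1/3 - 1/3*(-4)) = (31 + (23/2)**2)*(1/3 + 4/3) = (31 + 529/4)*(5/3) = (653/4)*(5/3) = 3265/12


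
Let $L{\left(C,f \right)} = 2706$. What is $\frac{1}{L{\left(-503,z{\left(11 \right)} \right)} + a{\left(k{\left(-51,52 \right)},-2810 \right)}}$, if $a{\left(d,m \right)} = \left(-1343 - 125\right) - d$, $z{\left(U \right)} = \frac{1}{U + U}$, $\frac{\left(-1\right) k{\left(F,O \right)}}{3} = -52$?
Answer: $\frac{1}{1082} \approx 0.00092421$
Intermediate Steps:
$k{\left(F,O \right)} = 156$ ($k{\left(F,O \right)} = \left(-3\right) \left(-52\right) = 156$)
$z{\left(U \right)} = \frac{1}{2 U}$
$a{\left(d,m \right)} = -1468 - d$
$\frac{1}{L{\left(-503,z{\left(11 \right)} \right)} + a{\left(k{\left(-51,52 \right)},-2810 \right)}} = \frac{1}{2706 - 1624} = \frac{1}{1082}$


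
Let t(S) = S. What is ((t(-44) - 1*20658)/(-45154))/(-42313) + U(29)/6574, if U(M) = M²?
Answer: 42281039893/330534007946 ≈ 0.12792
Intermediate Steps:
((t(-44) - 1*20658)/(-45154))/(-42313) + U(29)/6574 = ((-44 - 1*20658)/(-45154))/(-42313) + 29²/6574 = ((-44 - 20658)*(-1/45154))*(-1/42313) + 841*(1/6574) = -20702*(-1/45154)*(-1/42313) + 841/6574 = (10351/22577)*(-1/42313) + 841/6574 = -10351/955300601 + 841/6574 = 42281039893/330534007946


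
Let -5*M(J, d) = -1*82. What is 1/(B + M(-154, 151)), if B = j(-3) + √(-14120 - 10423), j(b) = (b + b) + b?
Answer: 185/614944 - 225*I*√303/614944 ≈ 0.00030084 - 0.006369*I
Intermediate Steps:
M(J, d) = 82/5 (M(J, d) = -(-1)*82/5 = -⅕*(-82) = 82/5)
j(b) = 3*b (j(b) = 2*b + b = 3*b)
B = -9 + 9*I*√303 (B = 3*(-3) + √(-14120 - 10423) = -9 + √(-24543) = -9 + 9*I*√303 ≈ -9.0 + 156.66*I)
1/(B + M(-154, 151)) = 1/((-9 + 9*I*√303) + 82/5) = 1/(37/5 + 9*I*√303)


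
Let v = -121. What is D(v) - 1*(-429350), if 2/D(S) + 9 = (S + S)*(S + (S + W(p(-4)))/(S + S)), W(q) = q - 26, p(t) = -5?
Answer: 12503101352/29121 ≈ 4.2935e+5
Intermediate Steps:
W(q) = -26 + q
D(S) = 2/(-9 + 2*S*(S + (-31 + S)/(2*S))) (D(S) = 2/(-9 + (S + S)*(S + (S + (-26 - 5))/(S + S))) = 2/(-9 + (2*S)*(S + (S - 31)/((2*S)))) = 2/(-9 + (2*S)*(S + (-31 + S)*(1/(2*S)))) = 2/(-9 + (2*S)*(S + (-31 + S)/(2*S))) = 2/(-9 + 2*S*(S + (-31 + S)/(2*S))))
D(v) - 1*(-429350) = 2/(-40 - 121 + 2*(-121)**2) - 1*(-429350) = 2/(-40 - 121 + 2*14641) + 429350 = 2/(-40 - 121 + 29282) + 429350 = 2/29121 + 429350 = 12503101352/29121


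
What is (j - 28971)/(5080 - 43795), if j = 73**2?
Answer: 23642/38715 ≈ 0.61067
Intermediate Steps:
j = 5329
(j - 28971)/(5080 - 43795) = (5329 - 28971)/(5080 - 43795) = -23642/(-38715) = -23642*(-1/38715) = 23642/38715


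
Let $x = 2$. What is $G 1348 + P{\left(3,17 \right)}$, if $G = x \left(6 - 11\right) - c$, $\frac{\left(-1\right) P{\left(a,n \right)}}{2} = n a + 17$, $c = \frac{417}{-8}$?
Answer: $\frac{113297}{2} \approx 56649.0$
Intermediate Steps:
$c = - \frac{417}{8}$ ($c = 417 \left(- \frac{1}{8}\right) = - \frac{417}{8} \approx -52.125$)
$P{\left(a,n \right)} = -34 - 2 a n$ ($P{\left(a,n \right)} = - 2 \left(n a + 17\right) = - 2 \left(a n + 17\right) = - 2 \left(17 + a n\right) = -34 - 2 a n$)
$G = \frac{337}{8}$ ($G = 2 \left(6 - 11\right) - - \frac{417}{8} = 2 \left(-5\right) + \frac{417}{8} = -10 + \frac{417}{8} = \frac{337}{8} \approx 42.125$)
$G 1348 + P{\left(3,17 \right)} = \frac{337}{8} \cdot 1348 - \left(34 + 6 \cdot 17\right) = \frac{113569}{2} - 136 = \frac{113297}{2}$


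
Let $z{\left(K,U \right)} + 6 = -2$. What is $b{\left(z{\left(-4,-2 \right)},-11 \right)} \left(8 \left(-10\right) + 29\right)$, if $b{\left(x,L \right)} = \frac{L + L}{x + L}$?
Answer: $- \frac{1122}{19} \approx -59.053$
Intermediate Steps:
$z{\left(K,U \right)} = -8$ ($z{\left(K,U \right)} = -6 - 2 = -8$)
$b{\left(x,L \right)} = \frac{2 L}{L + x}$
$b{\left(z{\left(-4,-2 \right)},-11 \right)} \left(8 \left(-10\right) + 29\right) = 2 \left(-11\right) \frac{1}{-11 - 8} \left(8 \left(-10\right) + 29\right) = 2 \left(-11\right) \frac{1}{-19} \left(-80 + 29\right) = 2 \left(-11\right) \left(- \frac{1}{19}\right) \left(-51\right) = \frac{22}{19} \left(-51\right) = - \frac{1122}{19}$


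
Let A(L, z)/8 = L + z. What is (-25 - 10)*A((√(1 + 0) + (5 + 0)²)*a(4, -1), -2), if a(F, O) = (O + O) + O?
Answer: 22400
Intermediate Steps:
a(F, O) = 3*O (a(F, O) = 2*O + O = 3*O)
A(L, z) = 8*L + 8*z (A(L, z) = 8*(L + z) = 8*L + 8*z)
(-25 - 10)*A((√(1 + 0) + (5 + 0)²)*a(4, -1), -2) = (-25 - 10)*(8*((√(1 + 0) + (5 + 0)²)*(3*(-1))) + 8*(-2)) = -35*(8*((√1 + 5²)*(-3)) - 16) = -35*(8*((1 + 25)*(-3)) - 16) = -35*(8*(26*(-3)) - 16) = -35*(8*(-78) - 16) = -35*(-624 - 16) = -35*(-640) = 22400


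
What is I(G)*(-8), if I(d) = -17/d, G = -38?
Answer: -68/19 ≈ -3.5789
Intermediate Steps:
I(G)*(-8) = -17/(-38)*(-8) = -17*(-1/38)*(-8) = (17/38)*(-8) = -68/19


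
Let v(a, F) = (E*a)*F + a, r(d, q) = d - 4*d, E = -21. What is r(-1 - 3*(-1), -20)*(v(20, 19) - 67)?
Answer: 48162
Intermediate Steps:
r(d, q) = -3*d
v(a, F) = a - 21*F*a (v(a, F) = (-21*a)*F + a = -21*F*a + a = a - 21*F*a)
r(-1 - 3*(-1), -20)*(v(20, 19) - 67) = (-3*(-1 - 3*(-1)))*(20*(1 - 21*19) - 67) = (-3*(-1 + 3))*(20*(1 - 399) - 67) = (-3*2)*(20*(-398) - 67) = -6*(-7960 - 67) = -6*(-8027) = 48162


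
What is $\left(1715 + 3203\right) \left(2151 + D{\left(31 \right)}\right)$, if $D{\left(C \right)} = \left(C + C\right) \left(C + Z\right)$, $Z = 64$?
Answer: $39545638$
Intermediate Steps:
$D{\left(C \right)} = 2 C \left(64 + C\right)$ ($D{\left(C \right)} = \left(C + C\right) \left(C + 64\right) = 2 C \left(64 + C\right)$)
$\left(1715 + 3203\right) \left(2151 + D{\left(31 \right)}\right) = \left(1715 + 3203\right) \left(2151 + 2 \cdot 31 \left(64 + 31\right)\right) = 4918 \left(2151 + 2 \cdot 31 \cdot 95\right) = 4918 \left(2151 + 5890\right) = 4918 \cdot 8041 = 39545638$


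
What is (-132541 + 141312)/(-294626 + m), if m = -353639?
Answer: -8771/648265 ≈ -0.013530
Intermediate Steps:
(-132541 + 141312)/(-294626 + m) = (-132541 + 141312)/(-294626 - 353639) = 8771/(-648265) = 8771*(-1/648265) = -8771/648265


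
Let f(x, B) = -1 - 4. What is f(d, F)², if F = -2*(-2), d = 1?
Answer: 25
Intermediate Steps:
F = 4 (F = -1*(-4) = 4)
f(x, B) = -5
f(d, F)² = (-5)² = 25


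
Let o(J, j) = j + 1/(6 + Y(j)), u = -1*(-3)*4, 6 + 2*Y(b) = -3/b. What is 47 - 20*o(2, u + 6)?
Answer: -2239/7 ≈ -319.86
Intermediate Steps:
Y(b) = -3 - 3/(2*b) (Y(b) = -3 + (-3/b)/2 = -3 - 3/(2*b))
u = 12 (u = 3*4 = 12)
o(J, j) = j + 1/(3 - 3/(2*j)) (o(J, j) = j + 1/(6 + (-3 - 3/(2*j))) = j + 1/(3 - 3/(2*j)))
47 - 20*o(2, u + 6) = 47 - 20*(12 + 6)*(-1 + 6*(12 + 6))/(3*(-1 + 2*(12 + 6))) = 47 - 20*18*(-1 + 6*18)/(3*(-1 + 2*18)) = 47 - 20*18*(-1 + 108)/(3*(-1 + 36)) = 47 - 20*18*107/(3*35) = 47 - 20*642/35 = 47 - 2568/7 = -2239/7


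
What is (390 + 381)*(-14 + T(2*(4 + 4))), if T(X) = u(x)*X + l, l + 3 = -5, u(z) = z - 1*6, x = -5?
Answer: -152658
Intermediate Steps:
u(z) = -6 + z (u(z) = z - 6 = -6 + z)
l = -8 (l = -3 - 5 = -8)
T(X) = -8 - 11*X (T(X) = (-6 - 5)*X - 8 = -11*X - 8 = -8 - 11*X)
(390 + 381)*(-14 + T(2*(4 + 4))) = (390 + 381)*(-14 + (-8 - 22*(4 + 4))) = 771*(-14 + (-8 - 22*8)) = 771*(-14 + (-8 - 11*16)) = 771*(-14 + (-8 - 176)) = 771*(-14 - 184) = 771*(-198) = -152658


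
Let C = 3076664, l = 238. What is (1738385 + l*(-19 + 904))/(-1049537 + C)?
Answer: 1949015/2027127 ≈ 0.96147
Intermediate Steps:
(1738385 + l*(-19 + 904))/(-1049537 + C) = (1738385 + 238*(-19 + 904))/(-1049537 + 3076664) = (1738385 + 238*885)/2027127 = (1738385 + 210630)*(1/2027127) = 1949015*(1/2027127) = 1949015/2027127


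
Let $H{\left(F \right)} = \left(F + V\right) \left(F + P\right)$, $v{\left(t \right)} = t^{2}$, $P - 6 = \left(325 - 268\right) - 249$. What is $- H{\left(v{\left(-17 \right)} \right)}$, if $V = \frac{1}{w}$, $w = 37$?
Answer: $- \frac{1101482}{37} \approx -29770.0$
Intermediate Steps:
$P = -186$ ($P = 6 + \left(\left(325 - 268\right) - 249\right) = 6 + \left(57 - 249\right) = 6 - 192 = -186$)
$V = \frac{1}{37} \approx 0.027027$
$H{\left(F \right)} = \left(-186 + F\right) \left(\frac{1}{37} + F\right)$ ($H{\left(F \right)} = \left(F + \frac{1}{37}\right) \left(F - 186\right) = \left(\frac{1}{37} + F\right) \left(-186 + F\right) = \left(-186 + F\right) \left(\frac{1}{37} + F\right)$)
$- H{\left(v{\left(-17 \right)} \right)} = - (- \frac{186}{37} + \left(\left(-17\right)^{2}\right)^{2} - \frac{6881 \left(-17\right)^{2}}{37}) = - (- \frac{186}{37} + 289^{2} - \frac{1988609}{37}) = - (- \frac{186}{37} + 83521 - \frac{1988609}{37}) = \left(-1\right) \frac{1101482}{37} = - \frac{1101482}{37}$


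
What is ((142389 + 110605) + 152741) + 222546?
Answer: 628281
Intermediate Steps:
((142389 + 110605) + 152741) + 222546 = (252994 + 152741) + 222546 = 405735 + 222546 = 628281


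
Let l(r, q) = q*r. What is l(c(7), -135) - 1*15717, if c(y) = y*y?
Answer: -22332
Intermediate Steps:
c(y) = y²
l(c(7), -135) - 1*15717 = -135*7² - 1*15717 = -135*49 - 15717 = -6615 - 15717 = -22332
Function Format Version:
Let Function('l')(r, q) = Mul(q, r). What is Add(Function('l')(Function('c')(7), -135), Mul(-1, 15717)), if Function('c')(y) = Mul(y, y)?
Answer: -22332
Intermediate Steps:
Function('c')(y) = Pow(y, 2)
Add(Function('l')(Function('c')(7), -135), Mul(-1, 15717)) = Add(Mul(-135, Pow(7, 2)), Mul(-1, 15717)) = Add(Mul(-135, 49), -15717) = Add(-6615, -15717) = -22332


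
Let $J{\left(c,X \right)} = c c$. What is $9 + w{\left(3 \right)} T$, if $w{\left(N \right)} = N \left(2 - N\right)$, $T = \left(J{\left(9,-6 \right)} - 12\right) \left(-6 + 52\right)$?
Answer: $-9513$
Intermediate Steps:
$J{\left(c,X \right)} = c^{2}$
$T = 3174$ ($T = \left(9^{2} - 12\right) \left(-6 + 52\right) = \left(81 - 12\right) 46 = 69 \cdot 46 = 3174$)
$9 + w{\left(3 \right)} T = 9 + 3 \left(2 - 3\right) 3174 = 9 + 3 \left(-1\right) 3174 = 9 - 9522 = -9513$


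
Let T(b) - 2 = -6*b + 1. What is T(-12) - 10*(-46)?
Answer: 535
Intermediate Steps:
T(b) = 3 - 6*b (T(b) = 2 + (-6*b + 1) = 2 + (1 - 6*b) = 3 - 6*b)
T(-12) - 10*(-46) = (3 - 6*(-12)) - 10*(-46) = (3 + 72) + 460 = 75 + 460 = 535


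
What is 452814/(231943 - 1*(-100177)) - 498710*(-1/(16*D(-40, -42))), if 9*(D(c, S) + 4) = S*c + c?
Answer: 93894069081/532720480 ≈ 176.25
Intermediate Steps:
D(c, S) = -4 + c/9 + S*c/9 (D(c, S) = -4 + (S*c + c)/9 = -4 + (c + S*c)/9 = -4 + (c/9 + S*c/9) = -4 + c/9 + S*c/9)
452814/(231943 - 1*(-100177)) - 498710*(-1/(16*D(-40, -42))) = 452814/(231943 - 1*(-100177)) - 498710*(-1/(16*(-4 + (⅑)*(-40) + (⅑)*(-42)*(-40)))) = 452814/(231943 + 100177) - 498710*(-1/(16*(-4 - 40/9 + 560/3))) = 452814/332120 - 498710/((1604/9)*(-16)) = 452814*(1/332120) - 498710/(-25664/9) = 226407/166060 - 498710*(-9/25664) = 226407/166060 + 2244195/12832 = 93894069081/532720480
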